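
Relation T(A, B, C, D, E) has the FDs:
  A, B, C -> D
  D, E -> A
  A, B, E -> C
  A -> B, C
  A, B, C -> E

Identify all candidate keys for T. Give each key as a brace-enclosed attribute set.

Closure of {A} is {A, B, C, D, E}, the whole schema; {A} is a candidate key.
Closure of {D, E} is {A, B, C, D, E}, the whole schema; {D, E} is a candidate key.
Any other superkey properly contains one of these, so there are no further candidate keys.

{A}, {D, E}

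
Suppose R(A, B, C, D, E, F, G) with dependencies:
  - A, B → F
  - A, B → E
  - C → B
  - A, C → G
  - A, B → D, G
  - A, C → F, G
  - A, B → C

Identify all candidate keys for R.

{A, B}, {A, C}

Attributes never on any right-hand side: {A} — every candidate key must contain it.
{A, B} is a candidate key since {A, B}⁺ = {A, B, C, D, E, F, G} covers every attribute.
{A, C} is a candidate key since {A, C}⁺ = {A, B, C, D, E, F, G} covers every attribute.
These are minimal and exhaustive — every other superkey contains one of them.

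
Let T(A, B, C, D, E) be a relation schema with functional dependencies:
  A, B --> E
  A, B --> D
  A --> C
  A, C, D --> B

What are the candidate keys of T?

{A, B}, {A, D}

Attributes never on any right-hand side: {A} — every candidate key must contain it.
{A, B}⁺ = {A, B, C, D, E}, which is every attribute, so {A, B} is a candidate key.
{A, D}⁺ = {A, B, C, D, E}, which is every attribute, so {A, D} is a candidate key.
These are minimal and exhaustive — every other superkey contains one of them.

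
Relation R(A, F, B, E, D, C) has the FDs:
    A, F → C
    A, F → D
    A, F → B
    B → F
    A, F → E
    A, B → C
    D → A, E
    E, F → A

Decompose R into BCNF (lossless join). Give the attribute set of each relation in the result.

{A, D, E}; {B, C, D}; {B, F}

Candidate keys of the original relation: {A, B}, {A, F}, {B, D}, {B, E}, {D, F}, {E, F}.
Within {A, B, C, D, E, F}: {B}⁺ ∩ {A, B, C, D, E, F} = {B, F}, not the whole set, so B → F violates BCNF; decompose into {B, F} and {A, B, C, D, E}.
{B, F} is in BCNF.
Within {A, B, C, D, E}: {D}⁺ ∩ {A, B, C, D, E} = {A, D, E}, not the whole set, so D → A, E violates BCNF; decompose into {A, D, E} and {B, C, D}.
{A, D, E} is in BCNF.
{B, C, D} is in BCNF.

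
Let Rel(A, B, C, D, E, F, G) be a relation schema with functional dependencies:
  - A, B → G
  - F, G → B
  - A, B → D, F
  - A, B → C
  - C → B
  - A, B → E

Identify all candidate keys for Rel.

{A, B}, {A, C}, {A, F, G}

{A} never appears on the right of any FD, so every key must include it.
Closure of {A, B} is {A, B, C, D, E, F, G}, the whole schema; {A, B} is a candidate key.
Closure of {A, C} is {A, B, C, D, E, F, G}, the whole schema; {A, C} is a candidate key.
Closure of {A, F, G} is {A, B, C, D, E, F, G}, the whole schema; {A, F, G} is a candidate key.
No proper subset of any of these is a key, and no other minimal superkey exists.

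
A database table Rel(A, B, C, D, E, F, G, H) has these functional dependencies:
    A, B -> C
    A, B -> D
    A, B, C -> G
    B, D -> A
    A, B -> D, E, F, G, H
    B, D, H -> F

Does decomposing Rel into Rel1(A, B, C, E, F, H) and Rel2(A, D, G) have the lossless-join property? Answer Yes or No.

Common attributes: {A}; their closure is {A}.
The closure covers neither Rel1 nor Rel2 entirely; the join is not lossless.

No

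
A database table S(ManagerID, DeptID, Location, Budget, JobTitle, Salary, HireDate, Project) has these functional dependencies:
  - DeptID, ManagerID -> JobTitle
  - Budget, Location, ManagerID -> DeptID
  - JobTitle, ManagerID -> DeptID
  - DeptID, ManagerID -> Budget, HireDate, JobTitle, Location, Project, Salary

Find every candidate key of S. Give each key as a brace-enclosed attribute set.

{Budget, Location, ManagerID}, {DeptID, ManagerID}, {JobTitle, ManagerID}

{ManagerID} never appears on the right of any FD, so every key must include it.
{DeptID, ManagerID}⁺ = {Budget, DeptID, HireDate, JobTitle, Location, ManagerID, Project, Salary} — all of the relation — so {DeptID, ManagerID} is a candidate key.
{JobTitle, ManagerID}⁺ = {Budget, DeptID, HireDate, JobTitle, Location, ManagerID, Project, Salary} — all of the relation — so {JobTitle, ManagerID} is a candidate key.
{Budget, Location, ManagerID}⁺ = {Budget, DeptID, HireDate, JobTitle, Location, ManagerID, Project, Salary} — all of the relation — so {Budget, Location, ManagerID} is a candidate key.
Any other superkey properly contains one of these, so there are no further candidate keys.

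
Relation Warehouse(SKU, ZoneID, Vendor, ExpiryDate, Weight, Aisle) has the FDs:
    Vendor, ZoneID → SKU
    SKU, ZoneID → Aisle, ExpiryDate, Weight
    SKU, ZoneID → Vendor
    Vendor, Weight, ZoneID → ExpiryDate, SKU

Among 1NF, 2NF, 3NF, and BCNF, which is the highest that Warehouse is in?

Candidate keys: {SKU, ZoneID}, {Vendor, ZoneID}. Prime attributes: {SKU, Vendor, ZoneID}.
The left-hand side of every FD is a superkey, so BCNF is satisfied.

BCNF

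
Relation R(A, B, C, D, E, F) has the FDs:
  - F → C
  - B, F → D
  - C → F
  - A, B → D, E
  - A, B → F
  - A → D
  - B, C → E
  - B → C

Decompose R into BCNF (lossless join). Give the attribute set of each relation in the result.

Candidate key of the original relation: {A, B}.
In {A, B, C, D, E, F}, {F} is not a superkey ({F}⁺ restricted to this set is {C, F}), so split on F → C into {C, F} and {A, B, D, E, F}.
{C, F} has no BCNF violation.
In {A, B, D, E, F}, {B, F} is not a superkey ({B, F}⁺ restricted to this set is {B, D, E, F}), so split on B, F → D, E into {B, D, E, F} and {A, B, F}.
{B, D, E, F} has no BCNF violation.
In {A, B, F}, {B} is not a superkey ({B}⁺ restricted to this set is {B, F}), so split on B → F into {B, F} and {A, B}.
{B, F} has no BCNF violation.
{A, B} has no BCNF violation.

{A, B}; {B, D, E, F}; {C, F}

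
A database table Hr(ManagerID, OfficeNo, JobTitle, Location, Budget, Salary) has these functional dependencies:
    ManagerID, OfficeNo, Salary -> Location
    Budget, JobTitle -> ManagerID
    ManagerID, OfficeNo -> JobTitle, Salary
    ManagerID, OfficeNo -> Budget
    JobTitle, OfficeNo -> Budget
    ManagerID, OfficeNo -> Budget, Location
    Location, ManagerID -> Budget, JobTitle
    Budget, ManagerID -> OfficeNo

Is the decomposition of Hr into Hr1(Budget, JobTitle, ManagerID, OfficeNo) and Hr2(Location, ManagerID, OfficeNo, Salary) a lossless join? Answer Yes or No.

Yes

The shared attributes are {ManagerID, OfficeNo} and {ManagerID, OfficeNo}⁺ = {Budget, JobTitle, Location, ManagerID, OfficeNo, Salary}.
Hr1 is contained in that closure, so Hr1 ∩ Hr2 -> Hr1 holds and the join is lossless.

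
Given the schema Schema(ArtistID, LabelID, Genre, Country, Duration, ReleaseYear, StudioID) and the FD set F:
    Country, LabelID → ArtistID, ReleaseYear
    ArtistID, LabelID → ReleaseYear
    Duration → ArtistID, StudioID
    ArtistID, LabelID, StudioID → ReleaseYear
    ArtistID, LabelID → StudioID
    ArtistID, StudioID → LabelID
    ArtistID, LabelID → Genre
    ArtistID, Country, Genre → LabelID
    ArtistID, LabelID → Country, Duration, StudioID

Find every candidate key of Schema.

{ArtistID, Country, Genre}, {ArtistID, LabelID}, {ArtistID, StudioID}, {Country, LabelID}, {Duration}

{Duration} is a candidate key since {Duration}⁺ = {ArtistID, Country, Duration, Genre, LabelID, ReleaseYear, StudioID} covers every attribute.
{ArtistID, LabelID} is a candidate key since {ArtistID, LabelID}⁺ = {ArtistID, Country, Duration, Genre, LabelID, ReleaseYear, StudioID} covers every attribute.
{ArtistID, StudioID} is a candidate key since {ArtistID, StudioID}⁺ = {ArtistID, Country, Duration, Genre, LabelID, ReleaseYear, StudioID} covers every attribute.
{Country, LabelID} is a candidate key since {Country, LabelID}⁺ = {ArtistID, Country, Duration, Genre, LabelID, ReleaseYear, StudioID} covers every attribute.
{ArtistID, Country, Genre} is a candidate key since {ArtistID, Country, Genre}⁺ = {ArtistID, Country, Duration, Genre, LabelID, ReleaseYear, StudioID} covers every attribute.
These are minimal and exhaustive — every other superkey contains one of them.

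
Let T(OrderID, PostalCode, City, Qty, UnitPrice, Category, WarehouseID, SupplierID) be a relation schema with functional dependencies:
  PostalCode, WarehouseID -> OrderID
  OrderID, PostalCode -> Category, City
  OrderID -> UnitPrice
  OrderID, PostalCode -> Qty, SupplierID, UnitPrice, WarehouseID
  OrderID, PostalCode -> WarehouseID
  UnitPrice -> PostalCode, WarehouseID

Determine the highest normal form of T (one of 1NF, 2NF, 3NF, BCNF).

BCNF

Candidate keys: {OrderID}, {PostalCode, WarehouseID}, {UnitPrice}. Prime attributes: {OrderID, PostalCode, UnitPrice, WarehouseID}.
The left-hand side of every FD is a superkey, so BCNF is satisfied.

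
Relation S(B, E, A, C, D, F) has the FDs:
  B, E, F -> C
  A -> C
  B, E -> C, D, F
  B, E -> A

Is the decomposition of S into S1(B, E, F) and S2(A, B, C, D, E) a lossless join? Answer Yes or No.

Yes

The shared attributes are {B, E} and {B, E}⁺ = {A, B, C, D, E, F}.
This includes all of S1, so the common attributes are a superkey of S1 — the join is lossless.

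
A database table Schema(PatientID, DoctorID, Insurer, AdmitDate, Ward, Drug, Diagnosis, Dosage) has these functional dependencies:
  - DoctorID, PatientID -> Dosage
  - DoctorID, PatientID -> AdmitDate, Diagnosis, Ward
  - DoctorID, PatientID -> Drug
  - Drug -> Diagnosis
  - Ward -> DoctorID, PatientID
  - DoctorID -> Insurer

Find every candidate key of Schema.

{DoctorID, PatientID}, {Ward}

{Ward} is a candidate key since {Ward}⁺ = {AdmitDate, Diagnosis, DoctorID, Dosage, Drug, Insurer, PatientID, Ward} covers every attribute.
{DoctorID, PatientID} is a candidate key since {DoctorID, PatientID}⁺ = {AdmitDate, Diagnosis, DoctorID, Dosage, Drug, Insurer, PatientID, Ward} covers every attribute.
No proper subset of any of these is a key, and no other minimal superkey exists.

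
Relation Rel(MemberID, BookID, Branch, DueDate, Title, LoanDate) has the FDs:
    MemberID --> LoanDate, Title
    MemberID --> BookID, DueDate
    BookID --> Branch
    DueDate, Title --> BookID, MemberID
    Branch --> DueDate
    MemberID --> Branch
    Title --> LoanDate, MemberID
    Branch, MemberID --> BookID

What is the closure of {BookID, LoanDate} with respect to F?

Start with {BookID, LoanDate}.
BookID --> Branch applies; add {Branch} → now {BookID, Branch, LoanDate}.
Branch --> DueDate applies; add {DueDate} → now {BookID, Branch, DueDate, LoanDate}.
No further FD applies.

{BookID, Branch, DueDate, LoanDate}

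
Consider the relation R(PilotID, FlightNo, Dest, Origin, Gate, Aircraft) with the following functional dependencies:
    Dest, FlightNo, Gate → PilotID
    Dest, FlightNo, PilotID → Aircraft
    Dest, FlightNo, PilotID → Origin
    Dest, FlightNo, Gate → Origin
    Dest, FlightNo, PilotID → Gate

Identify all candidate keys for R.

{Dest, FlightNo, Gate}, {Dest, FlightNo, PilotID}

Attributes never on any right-hand side: {Dest, FlightNo} — every candidate key must contain all of them.
{Dest, FlightNo, Gate}⁺ = {Aircraft, Dest, FlightNo, Gate, Origin, PilotID}, which is every attribute, so {Dest, FlightNo, Gate} is a candidate key.
{Dest, FlightNo, PilotID}⁺ = {Aircraft, Dest, FlightNo, Gate, Origin, PilotID}, which is every attribute, so {Dest, FlightNo, PilotID} is a candidate key.
No proper subset of any of these is a key, and no other minimal superkey exists.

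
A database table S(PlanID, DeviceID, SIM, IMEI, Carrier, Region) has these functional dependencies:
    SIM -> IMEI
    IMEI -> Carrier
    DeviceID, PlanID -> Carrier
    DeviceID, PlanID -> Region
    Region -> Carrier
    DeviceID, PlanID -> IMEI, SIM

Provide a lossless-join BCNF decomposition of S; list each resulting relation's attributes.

Candidate key of the original relation: {DeviceID, PlanID}.
In {Carrier, DeviceID, IMEI, PlanID, Region, SIM}, {SIM} is not a superkey ({SIM}⁺ restricted to this set is {Carrier, IMEI, SIM}), so split on SIM -> Carrier, IMEI into {Carrier, IMEI, SIM} and {DeviceID, PlanID, Region, SIM}.
In {Carrier, IMEI, SIM}, {IMEI} is not a superkey ({IMEI}⁺ restricted to this set is {Carrier, IMEI}), so split on IMEI -> Carrier into {Carrier, IMEI} and {IMEI, SIM}.
{Carrier, IMEI}: every determinant is a superkey — BCNF.
{IMEI, SIM}: every determinant is a superkey — BCNF.
{DeviceID, PlanID, Region, SIM}: every determinant is a superkey — BCNF.

{Carrier, IMEI}; {DeviceID, PlanID, Region, SIM}; {IMEI, SIM}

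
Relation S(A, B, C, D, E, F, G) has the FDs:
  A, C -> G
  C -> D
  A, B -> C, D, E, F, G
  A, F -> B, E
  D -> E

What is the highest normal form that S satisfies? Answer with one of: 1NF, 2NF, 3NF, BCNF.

2NF

Candidate keys: {A, B}, {A, F}. Prime attributes: {A, B, F}.
A, C -> G: {A, C}⁺ = {A, C, D, E, G}, which is not all of the attributes, so the left side is not a superkey — BCNF is violated.
Because {G} is non-prime and the left side of A, C -> G is not a superkey, the relation is not in 3NF.
Checking every proper subset of each key, none determines a non-prime attribute — 2NF is satisfied.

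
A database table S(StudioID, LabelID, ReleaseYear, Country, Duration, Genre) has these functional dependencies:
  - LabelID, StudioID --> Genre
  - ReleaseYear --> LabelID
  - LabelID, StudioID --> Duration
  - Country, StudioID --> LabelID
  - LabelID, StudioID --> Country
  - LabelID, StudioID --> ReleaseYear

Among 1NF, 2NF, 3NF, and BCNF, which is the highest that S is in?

Candidate keys: {Country, StudioID}, {LabelID, StudioID}, {ReleaseYear, StudioID}. Prime attributes: {Country, LabelID, ReleaseYear, StudioID}.
For ReleaseYear --> LabelID we have {ReleaseYear}⁺ = {LabelID, ReleaseYear}; {ReleaseYear} is not a superkey, so BCNF fails.
Since {LabelID} ⊆ prime attributes and every other non-superkey FD also has a prime right side, the schema is in 3NF.

3NF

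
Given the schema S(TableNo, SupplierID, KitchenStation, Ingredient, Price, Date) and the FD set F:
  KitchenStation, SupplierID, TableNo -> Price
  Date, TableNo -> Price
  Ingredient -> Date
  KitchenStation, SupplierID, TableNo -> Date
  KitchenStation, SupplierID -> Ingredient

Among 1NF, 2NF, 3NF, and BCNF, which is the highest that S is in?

1NF

Candidate key: {KitchenStation, SupplierID, TableNo}. Prime attributes: {KitchenStation, SupplierID, TableNo}.
Date, TableNo -> Price: {Date, TableNo}⁺ = {Date, Price, TableNo}, which is not all of the attributes, so the left side is not a superkey — BCNF is violated.
Date, TableNo -> Price has non-prime {Price} on the right and a non-superkey on the left, so 3NF fails.
The proper key subset {KitchenStation, SupplierID} of {KitchenStation, SupplierID, TableNo} determines non-prime {Date, Ingredient}, so the relation is not even in 2NF.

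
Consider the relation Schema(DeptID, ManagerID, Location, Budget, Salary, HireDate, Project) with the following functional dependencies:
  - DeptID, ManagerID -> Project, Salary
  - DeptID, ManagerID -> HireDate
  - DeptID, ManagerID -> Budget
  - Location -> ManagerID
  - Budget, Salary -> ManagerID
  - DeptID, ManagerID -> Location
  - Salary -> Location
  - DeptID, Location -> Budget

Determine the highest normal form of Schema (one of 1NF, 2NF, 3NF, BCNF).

Candidate keys: {DeptID, Location}, {DeptID, ManagerID}, {DeptID, Salary}. Prime attributes: {DeptID, Location, ManagerID, Salary}.
Location -> ManagerID: {Location}⁺ = {Location, ManagerID}, which is not all of the attributes, so the left side is not a superkey — BCNF is violated.
But every attribute on its right side ({ManagerID}) is prime, and the same holds for every other non-superkey FD, so 3NF still holds.

3NF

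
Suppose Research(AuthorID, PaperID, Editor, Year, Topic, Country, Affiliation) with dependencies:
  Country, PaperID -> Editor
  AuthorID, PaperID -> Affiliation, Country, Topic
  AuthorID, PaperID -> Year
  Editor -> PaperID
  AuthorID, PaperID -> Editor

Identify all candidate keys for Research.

{AuthorID, Editor}, {AuthorID, PaperID}

{AuthorID} never appears on the right of any FD, so every key must include it.
{AuthorID, Editor}⁺ = {Affiliation, AuthorID, Country, Editor, PaperID, Topic, Year} — all of the relation — so {AuthorID, Editor} is a candidate key.
{AuthorID, PaperID}⁺ = {Affiliation, AuthorID, Country, Editor, PaperID, Topic, Year} — all of the relation — so {AuthorID, PaperID} is a candidate key.
These are minimal and exhaustive — every other superkey contains one of them.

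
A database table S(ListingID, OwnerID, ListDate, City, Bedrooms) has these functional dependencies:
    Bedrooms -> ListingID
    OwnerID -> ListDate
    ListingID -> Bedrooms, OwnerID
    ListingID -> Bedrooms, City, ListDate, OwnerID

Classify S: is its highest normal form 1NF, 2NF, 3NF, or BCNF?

2NF

Candidate keys: {Bedrooms}, {ListingID}. Prime attributes: {Bedrooms, ListingID}.
For OwnerID -> ListDate we have {OwnerID}⁺ = {ListDate, OwnerID}; {OwnerID} is not a superkey, so BCNF fails.
OwnerID -> ListDate determines the non-prime attribute {ListDate} from a non-superkey — 3NF is violated.
Every candidate key is a single attribute, so no partial dependency is possible; 2NF holds.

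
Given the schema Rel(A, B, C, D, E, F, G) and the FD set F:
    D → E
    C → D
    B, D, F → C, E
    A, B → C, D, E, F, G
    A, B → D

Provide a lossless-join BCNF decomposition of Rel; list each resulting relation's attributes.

{A, B, C, F, G}; {C, D}; {D, E}

Candidate key of the original relation: {A, B}.
{A, B, C, D, E, F, G}: {D} determines {D, E} here but is not a superkey — split on D → E, giving {D, E} and {A, B, C, D, F, G}.
{D, E} has no BCNF violation.
{A, B, C, D, F, G}: {C} determines {C, D} here but is not a superkey — split on C → D, giving {C, D} and {A, B, C, F, G}.
{C, D} has no BCNF violation.
{A, B, C, F, G} has no BCNF violation.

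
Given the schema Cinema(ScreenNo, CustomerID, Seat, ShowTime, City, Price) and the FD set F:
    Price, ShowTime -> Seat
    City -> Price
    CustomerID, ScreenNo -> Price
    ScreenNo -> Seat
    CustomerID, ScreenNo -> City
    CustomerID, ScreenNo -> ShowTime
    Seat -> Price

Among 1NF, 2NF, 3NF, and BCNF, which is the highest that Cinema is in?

1NF

Candidate key: {CustomerID, ScreenNo}. Prime attributes: {CustomerID, ScreenNo}.
For Price, ShowTime -> Seat we have {Price, ShowTime}⁺ = {Price, Seat, ShowTime}; {Price, ShowTime} is not a superkey, so BCNF fails.
Price, ShowTime -> Seat determines the non-prime attribute {Seat} from a non-superkey — 3NF is violated.
Since {ScreenNo} ⊂ {CustomerID, ScreenNo} and {ScreenNo}⁺ ⊇ {Price, Seat} with {Price, Seat} non-prime, there is a partial dependency; 2NF fails.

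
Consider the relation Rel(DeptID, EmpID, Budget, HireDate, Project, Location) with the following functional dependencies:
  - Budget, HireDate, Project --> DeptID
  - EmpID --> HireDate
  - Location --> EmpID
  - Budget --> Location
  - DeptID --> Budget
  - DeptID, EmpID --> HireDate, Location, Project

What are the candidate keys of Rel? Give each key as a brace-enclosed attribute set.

{DeptID}⁺ = {Budget, DeptID, EmpID, HireDate, Location, Project} — all of the relation — so {DeptID} is a candidate key.
{Budget, Project}⁺ = {Budget, DeptID, EmpID, HireDate, Location, Project} — all of the relation — so {Budget, Project} is a candidate key.
Any other superkey properly contains one of these, so there are no further candidate keys.

{Budget, Project}, {DeptID}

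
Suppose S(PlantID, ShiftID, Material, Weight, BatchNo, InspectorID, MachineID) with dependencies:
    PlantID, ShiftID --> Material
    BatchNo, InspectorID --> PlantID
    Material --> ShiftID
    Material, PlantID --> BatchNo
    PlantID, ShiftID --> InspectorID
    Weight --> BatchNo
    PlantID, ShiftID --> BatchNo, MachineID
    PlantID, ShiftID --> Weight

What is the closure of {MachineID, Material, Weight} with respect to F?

Start with {MachineID, Material, Weight}.
Material --> ShiftID applies; add {ShiftID} → now {MachineID, Material, ShiftID, Weight}.
Weight --> BatchNo applies; add {BatchNo} → now {BatchNo, MachineID, Material, ShiftID, Weight}.
No further FD applies.

{BatchNo, MachineID, Material, ShiftID, Weight}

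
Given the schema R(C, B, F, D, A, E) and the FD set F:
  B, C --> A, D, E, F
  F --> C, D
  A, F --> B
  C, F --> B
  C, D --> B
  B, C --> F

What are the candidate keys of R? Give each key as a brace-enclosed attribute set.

Closure of {F} is {A, B, C, D, E, F}, the whole schema; {F} is a candidate key.
Closure of {B, C} is {A, B, C, D, E, F}, the whole schema; {B, C} is a candidate key.
Closure of {C, D} is {A, B, C, D, E, F}, the whole schema; {C, D} is a candidate key.
Any other superkey properly contains one of these, so there are no further candidate keys.

{B, C}, {C, D}, {F}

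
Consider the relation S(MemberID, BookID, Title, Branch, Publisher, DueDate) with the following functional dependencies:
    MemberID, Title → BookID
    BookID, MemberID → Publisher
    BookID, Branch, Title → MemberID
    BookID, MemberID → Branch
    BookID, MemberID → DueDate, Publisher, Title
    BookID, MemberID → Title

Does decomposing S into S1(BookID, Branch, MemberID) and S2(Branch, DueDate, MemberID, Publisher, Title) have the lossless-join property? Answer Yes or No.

No

S1 ∩ S2 = {Branch, MemberID}; its closure under F is {Branch, MemberID}.
S1 ⊄ {Branch, MemberID} and S2 ⊄ {Branch, MemberID}, so the split is lossy.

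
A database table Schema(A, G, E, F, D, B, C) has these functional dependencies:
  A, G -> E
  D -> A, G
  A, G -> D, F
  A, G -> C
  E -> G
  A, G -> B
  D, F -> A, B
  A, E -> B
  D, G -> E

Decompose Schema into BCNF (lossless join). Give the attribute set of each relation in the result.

{A, B, C, D, E, F}; {E, G}

Candidate keys of the original relation: {A, E}, {A, G}, {D}.
In {A, B, C, D, E, F, G}, {E} is not a superkey ({E}⁺ restricted to this set is {E, G}), so split on E -> G into {E, G} and {A, B, C, D, E, F}.
{E, G} is in BCNF.
{A, B, C, D, E, F} is in BCNF.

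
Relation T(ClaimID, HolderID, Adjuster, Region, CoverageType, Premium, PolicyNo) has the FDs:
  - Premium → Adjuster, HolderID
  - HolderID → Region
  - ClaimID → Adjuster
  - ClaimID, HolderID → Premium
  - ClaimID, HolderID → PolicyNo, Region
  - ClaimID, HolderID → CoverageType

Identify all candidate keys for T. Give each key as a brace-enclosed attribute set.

{ClaimID, HolderID}, {ClaimID, Premium}

No FD produces {ClaimID}, so it must be in every candidate key.
{ClaimID, HolderID}⁺ = {Adjuster, ClaimID, CoverageType, HolderID, PolicyNo, Premium, Region}, which is every attribute, so {ClaimID, HolderID} is a candidate key.
{ClaimID, Premium}⁺ = {Adjuster, ClaimID, CoverageType, HolderID, PolicyNo, Premium, Region}, which is every attribute, so {ClaimID, Premium} is a candidate key.
Any other superkey properly contains one of these, so there are no further candidate keys.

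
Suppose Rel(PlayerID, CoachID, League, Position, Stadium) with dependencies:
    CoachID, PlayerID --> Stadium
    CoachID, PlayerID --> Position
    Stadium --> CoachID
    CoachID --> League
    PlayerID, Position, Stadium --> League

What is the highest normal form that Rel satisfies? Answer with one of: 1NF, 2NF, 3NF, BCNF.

Candidate keys: {CoachID, PlayerID}, {PlayerID, Stadium}. Prime attributes: {CoachID, PlayerID, Stadium}.
For Stadium --> CoachID we have {Stadium}⁺ = {CoachID, League, Stadium}; {Stadium} is not a superkey, so BCNF fails.
CoachID --> League determines the non-prime attribute {League} from a non-superkey — 3NF is violated.
{CoachID} is a proper subset of the key {CoachID, PlayerID}, and {CoachID}⁺ contains the non-prime attribute {League} — a partial dependency, so 2NF is violated.

1NF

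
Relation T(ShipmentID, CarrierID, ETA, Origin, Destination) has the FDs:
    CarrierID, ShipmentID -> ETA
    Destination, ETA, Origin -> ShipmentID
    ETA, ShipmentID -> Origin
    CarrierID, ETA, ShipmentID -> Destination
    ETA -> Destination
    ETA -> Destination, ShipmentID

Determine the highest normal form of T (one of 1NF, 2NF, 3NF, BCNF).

Candidate keys: {CarrierID, ETA}, {CarrierID, ShipmentID}. Prime attributes: {CarrierID, ETA, ShipmentID}.
Destination, ETA, Origin -> ShipmentID: {Destination, ETA, Origin}⁺ = {Destination, ETA, Origin, ShipmentID}, which is not all of the attributes, so the left side is not a superkey — BCNF is violated.
ETA, ShipmentID -> Origin determines the non-prime attribute {Origin} from a non-superkey — 3NF is violated.
{ETA} is a proper subset of the key {CarrierID, ETA}, and {ETA}⁺ contains the non-prime attributes {Destination, Origin} — a partial dependency, so 2NF is violated.

1NF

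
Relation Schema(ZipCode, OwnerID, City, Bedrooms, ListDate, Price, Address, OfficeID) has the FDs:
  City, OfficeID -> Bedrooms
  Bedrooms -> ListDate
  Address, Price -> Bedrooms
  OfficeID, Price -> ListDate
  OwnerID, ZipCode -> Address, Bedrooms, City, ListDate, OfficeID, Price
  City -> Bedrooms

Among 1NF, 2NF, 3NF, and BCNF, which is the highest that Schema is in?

2NF

Candidate key: {OwnerID, ZipCode}. Prime attributes: {OwnerID, ZipCode}.
City, OfficeID -> Bedrooms: {City, OfficeID}⁺ = {Bedrooms, City, ListDate, OfficeID}, which is not all of the attributes, so the left side is not a superkey — BCNF is violated.
City, OfficeID -> Bedrooms determines the non-prime attribute {Bedrooms} from a non-superkey — 3NF is violated.
No proper subset of a key has a non-prime attribute in its closure, so there is no partial dependency; 2NF holds.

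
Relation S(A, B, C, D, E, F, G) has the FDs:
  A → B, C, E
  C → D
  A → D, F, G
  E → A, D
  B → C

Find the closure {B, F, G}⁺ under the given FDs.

{B, C, D, F, G}

Start with {B, F, G}.
B → C applies; add {C} → now {B, C, F, G}.
C → D applies; add {D} → now {B, C, D, F, G}.
No further FD applies.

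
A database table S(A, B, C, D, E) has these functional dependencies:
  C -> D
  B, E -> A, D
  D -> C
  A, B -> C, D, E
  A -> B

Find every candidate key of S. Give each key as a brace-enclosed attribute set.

{A}, {B, E}

Closure of {A} is {A, B, C, D, E}, the whole schema; {A} is a candidate key.
Closure of {B, E} is {A, B, C, D, E}, the whole schema; {B, E} is a candidate key.
These are minimal and exhaustive — every other superkey contains one of them.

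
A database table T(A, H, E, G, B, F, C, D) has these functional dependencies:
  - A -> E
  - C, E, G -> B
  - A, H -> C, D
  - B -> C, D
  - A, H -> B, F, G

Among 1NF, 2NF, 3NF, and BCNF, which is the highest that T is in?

1NF

Candidate key: {A, H}. Prime attributes: {A, H}.
A -> E breaks BCNF: {A}⁺ = {A, E}, so {A} is not a superkey.
A -> E determines the non-prime attribute {E} from a non-superkey — 3NF is violated.
{A} is a proper subset of the key {A, H}, and {A}⁺ contains the non-prime attribute {E} — a partial dependency, so 2NF is violated.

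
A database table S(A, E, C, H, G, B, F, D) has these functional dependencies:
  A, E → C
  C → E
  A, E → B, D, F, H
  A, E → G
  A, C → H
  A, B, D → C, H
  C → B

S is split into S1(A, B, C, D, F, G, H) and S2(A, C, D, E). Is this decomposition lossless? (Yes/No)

Yes

Common attributes: {A, C, D}; their closure is {A, B, C, D, E, F, G, H}.
Since S1 ⊆ {A, B, C, D, E, F, G, H}, the intersection is a superkey of S1; the decomposition is lossless.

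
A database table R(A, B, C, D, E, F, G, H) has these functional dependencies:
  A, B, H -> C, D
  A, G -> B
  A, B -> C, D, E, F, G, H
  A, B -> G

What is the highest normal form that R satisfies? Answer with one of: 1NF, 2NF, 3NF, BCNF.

BCNF

Candidate keys: {A, B}, {A, G}. Prime attributes: {A, B, G}.
Each dependency's left side is a superkey — BCNF holds.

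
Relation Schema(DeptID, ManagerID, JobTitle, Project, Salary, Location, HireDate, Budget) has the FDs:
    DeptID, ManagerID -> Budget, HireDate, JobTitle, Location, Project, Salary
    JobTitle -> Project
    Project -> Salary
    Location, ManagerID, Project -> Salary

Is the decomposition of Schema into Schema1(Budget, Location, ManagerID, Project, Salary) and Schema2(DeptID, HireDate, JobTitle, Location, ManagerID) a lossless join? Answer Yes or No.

Common attributes: {Location, ManagerID}; their closure is {Location, ManagerID}.
Neither Schema1 nor Schema2 is contained in that closure, so the decomposition is lossy.

No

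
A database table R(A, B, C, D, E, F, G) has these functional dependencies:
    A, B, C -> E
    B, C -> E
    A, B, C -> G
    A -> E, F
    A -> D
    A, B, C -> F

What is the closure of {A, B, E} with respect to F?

Start with {A, B, E}.
A -> E, F applies; add {F} → now {A, B, E, F}.
A -> D applies; add {D} → now {A, B, D, E, F}.
No further FD applies.

{A, B, D, E, F}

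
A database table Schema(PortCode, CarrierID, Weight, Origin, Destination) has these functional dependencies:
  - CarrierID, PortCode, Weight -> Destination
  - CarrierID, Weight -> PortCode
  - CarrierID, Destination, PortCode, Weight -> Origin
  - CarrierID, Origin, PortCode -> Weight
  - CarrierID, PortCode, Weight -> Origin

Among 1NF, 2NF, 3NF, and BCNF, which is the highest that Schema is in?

BCNF

Candidate keys: {CarrierID, Origin, PortCode}, {CarrierID, Weight}. Prime attributes: {CarrierID, Origin, PortCode, Weight}.
The left-hand side of every FD is a superkey, so BCNF is satisfied.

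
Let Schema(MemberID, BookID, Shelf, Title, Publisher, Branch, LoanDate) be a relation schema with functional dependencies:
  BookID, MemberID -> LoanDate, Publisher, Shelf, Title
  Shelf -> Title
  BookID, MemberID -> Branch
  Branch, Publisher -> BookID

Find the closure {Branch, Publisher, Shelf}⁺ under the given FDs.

{BookID, Branch, Publisher, Shelf, Title}

Start with {Branch, Publisher, Shelf}.
Shelf -> Title applies; add {Title} → now {Branch, Publisher, Shelf, Title}.
Branch, Publisher -> BookID applies; add {BookID} → now {BookID, Branch, Publisher, Shelf, Title}.
No further FD applies.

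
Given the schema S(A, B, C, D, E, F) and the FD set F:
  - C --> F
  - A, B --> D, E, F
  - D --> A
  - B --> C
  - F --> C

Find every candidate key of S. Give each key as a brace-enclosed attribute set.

No FD produces {B}, so it must be in every candidate key.
{A, B}⁺ = {A, B, C, D, E, F}, which is every attribute, so {A, B} is a candidate key.
{B, D}⁺ = {A, B, C, D, E, F}, which is every attribute, so {B, D} is a candidate key.
These are minimal and exhaustive — every other superkey contains one of them.

{A, B}, {B, D}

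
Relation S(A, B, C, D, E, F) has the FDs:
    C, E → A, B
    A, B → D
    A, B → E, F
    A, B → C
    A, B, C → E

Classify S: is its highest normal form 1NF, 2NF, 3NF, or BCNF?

Candidate keys: {A, B}, {C, E}. Prime attributes: {A, B, C, E}.
Every FD has a superkey on the left, so the relation is in BCNF.

BCNF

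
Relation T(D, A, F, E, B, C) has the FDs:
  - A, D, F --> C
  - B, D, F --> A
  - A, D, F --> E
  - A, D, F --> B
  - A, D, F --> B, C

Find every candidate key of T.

{A, D, F}, {B, D, F}

No FD produces {D, F}, so they must be in every candidate key.
{A, D, F} is a candidate key since {A, D, F}⁺ = {A, B, C, D, E, F} covers every attribute.
{B, D, F} is a candidate key since {B, D, F}⁺ = {A, B, C, D, E, F} covers every attribute.
No proper subset of any of these is a key, and no other minimal superkey exists.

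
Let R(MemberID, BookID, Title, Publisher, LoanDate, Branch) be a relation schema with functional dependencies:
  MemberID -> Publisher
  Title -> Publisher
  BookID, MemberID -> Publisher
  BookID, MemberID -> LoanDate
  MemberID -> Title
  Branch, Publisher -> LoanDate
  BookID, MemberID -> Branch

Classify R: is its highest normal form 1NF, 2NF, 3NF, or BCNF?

1NF

Candidate key: {BookID, MemberID}. Prime attributes: {BookID, MemberID}.
MemberID -> Publisher: {MemberID}⁺ = {MemberID, Publisher, Title}, which is not all of the attributes, so the left side is not a superkey — BCNF is violated.
MemberID -> Publisher has non-prime {Publisher} on the right and a non-superkey on the left, so 3NF fails.
Since {MemberID} ⊂ {BookID, MemberID} and {MemberID}⁺ ⊇ {Publisher, Title} with {Publisher, Title} non-prime, there is a partial dependency; 2NF fails.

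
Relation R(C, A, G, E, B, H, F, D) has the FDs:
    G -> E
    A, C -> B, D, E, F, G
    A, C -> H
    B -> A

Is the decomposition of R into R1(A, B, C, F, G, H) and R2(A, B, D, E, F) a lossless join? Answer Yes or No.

No

Common attributes: {A, B, F}; their closure is {A, B, F}.
Neither R1 nor R2 is contained in that closure, so the decomposition is lossy.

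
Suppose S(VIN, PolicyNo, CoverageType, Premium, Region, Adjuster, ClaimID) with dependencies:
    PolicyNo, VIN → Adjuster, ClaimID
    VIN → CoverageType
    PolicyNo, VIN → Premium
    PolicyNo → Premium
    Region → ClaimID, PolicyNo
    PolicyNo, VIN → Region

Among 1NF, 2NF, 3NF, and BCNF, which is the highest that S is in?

1NF

Candidate keys: {PolicyNo, VIN}, {Region, VIN}. Prime attributes: {PolicyNo, Region, VIN}.
For VIN → CoverageType we have {VIN}⁺ = {CoverageType, VIN}; {VIN} is not a superkey, so BCNF fails.
VIN → CoverageType has non-prime {CoverageType} on the right and a non-superkey on the left, so 3NF fails.
Since {PolicyNo} ⊂ {PolicyNo, VIN} and {PolicyNo}⁺ ⊇ {Premium} with {Premium} non-prime, there is a partial dependency; 2NF fails.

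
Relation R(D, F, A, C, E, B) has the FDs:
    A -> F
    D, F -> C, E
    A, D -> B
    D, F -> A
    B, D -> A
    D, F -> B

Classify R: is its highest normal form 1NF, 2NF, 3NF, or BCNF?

Candidate keys: {A, D}, {B, D}, {D, F}. Prime attributes: {A, B, D, F}.
For A -> F we have {A}⁺ = {A, F}; {A} is not a superkey, so BCNF fails.
Its right-hand attributes {F} are all prime, as are those of every other non-superkey FD — the relation is in 3NF.

3NF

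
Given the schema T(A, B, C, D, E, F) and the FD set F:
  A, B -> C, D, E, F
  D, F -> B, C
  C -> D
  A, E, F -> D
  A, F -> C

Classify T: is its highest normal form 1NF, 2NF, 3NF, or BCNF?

Candidate keys: {A, B}, {A, F}. Prime attributes: {A, B, F}.
D, F -> B, C: {D, F}⁺ = {B, C, D, F}, which is not all of the attributes, so the left side is not a superkey — BCNF is violated.
Because {C} is non-prime and the left side of D, F -> B, C is not a superkey, the relation is not in 3NF.
No non-prime attribute depends on a proper subset of any candidate key, so 2NF holds.

2NF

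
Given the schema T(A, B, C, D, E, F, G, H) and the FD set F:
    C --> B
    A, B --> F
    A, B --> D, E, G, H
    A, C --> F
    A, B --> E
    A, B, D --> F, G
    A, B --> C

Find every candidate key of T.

{A, B}, {A, C}

{A} never appears on the right of any FD, so every key must include it.
Closure of {A, B} is {A, B, C, D, E, F, G, H}, the whole schema; {A, B} is a candidate key.
Closure of {A, C} is {A, B, C, D, E, F, G, H}, the whole schema; {A, C} is a candidate key.
Any other superkey properly contains one of these, so there are no further candidate keys.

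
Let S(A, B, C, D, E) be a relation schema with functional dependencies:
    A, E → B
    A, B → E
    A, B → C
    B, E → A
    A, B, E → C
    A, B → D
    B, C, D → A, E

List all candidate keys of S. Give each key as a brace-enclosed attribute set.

{A, B}⁺ = {A, B, C, D, E} — all of the relation — so {A, B} is a candidate key.
{A, E}⁺ = {A, B, C, D, E} — all of the relation — so {A, E} is a candidate key.
{B, E}⁺ = {A, B, C, D, E} — all of the relation — so {B, E} is a candidate key.
{B, C, D}⁺ = {A, B, C, D, E} — all of the relation — so {B, C, D} is a candidate key.
Any other superkey properly contains one of these, so there are no further candidate keys.

{A, B}, {A, E}, {B, C, D}, {B, E}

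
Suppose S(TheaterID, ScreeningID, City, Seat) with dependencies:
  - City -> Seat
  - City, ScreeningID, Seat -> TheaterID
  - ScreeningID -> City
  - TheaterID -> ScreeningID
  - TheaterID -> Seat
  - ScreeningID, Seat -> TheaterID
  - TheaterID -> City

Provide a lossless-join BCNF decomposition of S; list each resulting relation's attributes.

Candidate keys of the original relation: {ScreeningID}, {TheaterID}.
In {City, ScreeningID, Seat, TheaterID}, {City} is not a superkey ({City}⁺ restricted to this set is {City, Seat}), so split on City -> Seat into {City, Seat} and {City, ScreeningID, TheaterID}.
{City, Seat} has no BCNF violation.
{City, ScreeningID, TheaterID} has no BCNF violation.

{City, ScreeningID, TheaterID}; {City, Seat}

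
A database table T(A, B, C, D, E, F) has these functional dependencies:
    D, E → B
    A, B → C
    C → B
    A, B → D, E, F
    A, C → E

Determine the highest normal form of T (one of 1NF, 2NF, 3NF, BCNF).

Candidate keys: {A, B}, {A, C}, {A, D, E}. Prime attributes: {A, B, C, D, E}.
For D, E → B we have {D, E}⁺ = {B, D, E}; {D, E} is not a superkey, so BCNF fails.
But every attribute on its right side ({B}) is prime, and the same holds for every other non-superkey FD, so 3NF still holds.

3NF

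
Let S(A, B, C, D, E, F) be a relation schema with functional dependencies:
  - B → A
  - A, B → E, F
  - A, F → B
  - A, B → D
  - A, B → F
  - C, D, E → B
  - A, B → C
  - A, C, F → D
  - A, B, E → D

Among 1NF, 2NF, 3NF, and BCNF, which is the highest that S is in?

BCNF

Candidate keys: {A, F}, {B}, {C, D, E}. Prime attributes: {A, B, C, D, E, F}.
The left-hand side of every FD is a superkey, so BCNF is satisfied.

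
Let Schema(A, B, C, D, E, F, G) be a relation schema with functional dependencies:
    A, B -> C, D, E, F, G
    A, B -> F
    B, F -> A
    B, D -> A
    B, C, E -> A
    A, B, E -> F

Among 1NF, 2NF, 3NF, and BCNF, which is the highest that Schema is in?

Candidate keys: {A, B}, {B, C, E}, {B, D}, {B, F}. Prime attributes: {A, B, C, D, E, F}.
Each dependency's left side is a superkey — BCNF holds.

BCNF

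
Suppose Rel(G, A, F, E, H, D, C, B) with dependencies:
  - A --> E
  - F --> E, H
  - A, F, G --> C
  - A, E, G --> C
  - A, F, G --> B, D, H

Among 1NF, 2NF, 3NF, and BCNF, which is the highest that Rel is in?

Candidate key: {A, F, G}. Prime attributes: {A, F, G}.
For A --> E we have {A}⁺ = {A, E}; {A} is not a superkey, so BCNF fails.
Because {E} is non-prime and the left side of A --> E is not a superkey, the relation is not in 3NF.
{A} is a proper subset of the key {A, F, G}, and {A}⁺ contains the non-prime attribute {E} — a partial dependency, so 2NF is violated.

1NF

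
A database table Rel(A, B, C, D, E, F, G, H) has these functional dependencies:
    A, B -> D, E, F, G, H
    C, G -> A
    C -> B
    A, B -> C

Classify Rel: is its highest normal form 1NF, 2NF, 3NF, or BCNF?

3NF

Candidate keys: {A, B}, {A, C}, {C, G}. Prime attributes: {A, B, C, G}.
C -> B: {C}⁺ = {B, C}, which is not all of the attributes, so the left side is not a superkey — BCNF is violated.
Since {B} ⊆ prime attributes and every other non-superkey FD also has a prime right side, the schema is in 3NF.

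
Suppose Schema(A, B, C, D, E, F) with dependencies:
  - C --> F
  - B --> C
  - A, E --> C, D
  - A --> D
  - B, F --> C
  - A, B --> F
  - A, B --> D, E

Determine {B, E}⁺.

Start with {B, E}.
B --> C applies; add {C} → now {B, C, E}.
C --> F applies; add {F} → now {B, C, E, F}.
No further FD applies.

{B, C, E, F}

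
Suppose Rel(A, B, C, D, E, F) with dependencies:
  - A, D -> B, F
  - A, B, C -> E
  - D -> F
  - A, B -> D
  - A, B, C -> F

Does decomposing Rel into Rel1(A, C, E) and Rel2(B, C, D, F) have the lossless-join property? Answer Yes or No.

No

The shared attributes are {C} and {C}⁺ = {C}.
Neither Rel1 nor Rel2 is contained in that closure, so the decomposition is lossy.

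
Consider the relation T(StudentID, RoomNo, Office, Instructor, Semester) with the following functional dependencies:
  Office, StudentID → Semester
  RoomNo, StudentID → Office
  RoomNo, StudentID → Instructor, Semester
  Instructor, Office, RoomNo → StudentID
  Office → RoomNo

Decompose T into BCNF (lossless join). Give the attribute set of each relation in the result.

{Instructor, Office, Semester, StudentID}; {Office, RoomNo}

Candidate keys of the original relation: {Instructor, Office}, {Office, StudentID}, {RoomNo, StudentID}.
In {Instructor, Office, RoomNo, Semester, StudentID}, {Office} is not a superkey ({Office}⁺ restricted to this set is {Office, RoomNo}), so split on Office → RoomNo into {Office, RoomNo} and {Instructor, Office, Semester, StudentID}.
{Office, RoomNo} has no BCNF violation.
{Instructor, Office, Semester, StudentID} has no BCNF violation.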